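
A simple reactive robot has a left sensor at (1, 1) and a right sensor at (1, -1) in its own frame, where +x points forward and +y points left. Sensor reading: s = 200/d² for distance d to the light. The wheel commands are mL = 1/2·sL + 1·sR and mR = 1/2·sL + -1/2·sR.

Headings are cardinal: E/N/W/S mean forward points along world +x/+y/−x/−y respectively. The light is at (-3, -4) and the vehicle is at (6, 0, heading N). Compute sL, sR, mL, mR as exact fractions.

200/89 8/5 1212/445 144/445

left sensor world pos  = (5, 1); dL² = 89
right sensor world pos = (7, 1); dR² = 125
sL = 200/89 = 200/89
sR = 200/125 = 8/5
mL = 1/2·sL + 1·sR = 1212/445
mR = 1/2·sL + -1/2·sR = 144/445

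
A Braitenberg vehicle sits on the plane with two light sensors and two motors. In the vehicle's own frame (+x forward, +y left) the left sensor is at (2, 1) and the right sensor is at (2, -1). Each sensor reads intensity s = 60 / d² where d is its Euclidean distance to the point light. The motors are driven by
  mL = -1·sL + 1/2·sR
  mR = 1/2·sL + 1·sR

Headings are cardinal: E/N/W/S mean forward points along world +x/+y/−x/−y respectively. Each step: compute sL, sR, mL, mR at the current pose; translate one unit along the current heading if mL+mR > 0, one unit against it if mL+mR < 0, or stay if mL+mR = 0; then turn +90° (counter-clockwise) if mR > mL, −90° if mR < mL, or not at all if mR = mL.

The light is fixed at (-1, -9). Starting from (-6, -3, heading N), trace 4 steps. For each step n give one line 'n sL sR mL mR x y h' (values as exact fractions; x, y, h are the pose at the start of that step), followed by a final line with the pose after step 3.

0 3/5 3/4 -9/40 21/20 -6 -3 N
1 12/17 60/113 -846/1921 1698/1921 -6 -2 W
2 6/5 30/37 -147/185 261/185 -7 -2 S
3 12/13 60/41 -102/533 1026/533 -7 -3 E
final -6 -3 N

n=0: pose=(-6,-3,N); sL=3/5, sR=3/4; mL=-9/40, mR=21/20; mL+mR=33/40 → advance +1; mR−mL=51/40 → turn +1·90°
n=1: pose=(-6,-2,W); sL=12/17, sR=60/113; mL=-846/1921, mR=1698/1921; mL+mR=852/1921 → advance +1; mR−mL=2544/1921 → turn +1·90°
n=2: pose=(-7,-2,S); sL=6/5, sR=30/37; mL=-147/185, mR=261/185; mL+mR=114/185 → advance +1; mR−mL=408/185 → turn +1·90°
n=3: pose=(-7,-3,E); sL=12/13, sR=60/41; mL=-102/533, mR=1026/533; mL+mR=924/533 → advance +1; mR−mL=1128/533 → turn +1·90°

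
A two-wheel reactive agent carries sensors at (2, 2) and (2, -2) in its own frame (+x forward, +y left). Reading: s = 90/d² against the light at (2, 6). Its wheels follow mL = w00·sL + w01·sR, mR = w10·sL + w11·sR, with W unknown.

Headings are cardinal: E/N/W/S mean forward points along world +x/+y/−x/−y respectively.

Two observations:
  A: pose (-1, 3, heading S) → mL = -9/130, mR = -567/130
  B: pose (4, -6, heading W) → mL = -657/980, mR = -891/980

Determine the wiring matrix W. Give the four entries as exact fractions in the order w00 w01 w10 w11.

1/2 -1 -1 -1/2

obs A: pose=(-1,3,S) → sL=45/13, sR=9/5, mL=-9/130, mR=-567/130
obs B: pose=(4,-6,W) → sL=45/98, sR=9/10, mL=-657/980, mR=-891/980
sensor matrix S = [[45/13, 9/5], [45/98, 9/10]]; det S = 1458/637
solve [mL_A; mL_B] = S·[w00; w01] and [mR_A; mR_B] = S·[w10; w11]:
  w00 = 1/2, w01 = -1, w10 = -1, w11 = -1/2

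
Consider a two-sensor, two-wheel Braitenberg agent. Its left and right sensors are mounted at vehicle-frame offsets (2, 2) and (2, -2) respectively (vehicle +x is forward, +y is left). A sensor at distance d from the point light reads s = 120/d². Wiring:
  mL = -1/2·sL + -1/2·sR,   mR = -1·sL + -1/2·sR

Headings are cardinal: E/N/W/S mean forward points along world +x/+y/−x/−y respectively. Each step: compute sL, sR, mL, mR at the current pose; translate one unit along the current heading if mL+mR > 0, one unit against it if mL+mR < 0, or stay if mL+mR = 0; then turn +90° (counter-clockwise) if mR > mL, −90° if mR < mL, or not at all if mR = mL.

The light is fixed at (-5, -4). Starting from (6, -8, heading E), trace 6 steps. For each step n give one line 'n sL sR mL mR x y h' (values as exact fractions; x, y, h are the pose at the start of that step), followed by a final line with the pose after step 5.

n=0: pose=(6,-8,E); sL=120/173, sR=24/41; mL=-4536/7093, mR=-6996/7093; mL+mR=-11532/7093 → advance -1; mR−mL=-60/173 → turn -1·90°
n=1: pose=(5,-8,S); sL=2/3, sR=6/5; mL=-14/15, mR=-19/15; mL+mR=-11/5 → advance -1; mR−mL=-1/3 → turn -1·90°
n=2: pose=(5,-7,W); sL=120/89, sR=24/13; mL=-1848/1157, mR=-2628/1157; mL+mR=-4476/1157 → advance -1; mR−mL=-60/89 → turn -1·90°
n=3: pose=(6,-7,N); sL=60/41, sR=12/17; mL=-756/697, mR=-1266/697; mL+mR=-2022/697 → advance -1; mR−mL=-30/41 → turn -1·90°
n=4: pose=(6,-8,E); sL=120/173, sR=24/41; mL=-4536/7093, mR=-6996/7093; mL+mR=-11532/7093 → advance -1; mR−mL=-60/173 → turn -1·90°
n=5: pose=(5,-8,S); sL=2/3, sR=6/5; mL=-14/15, mR=-19/15; mL+mR=-11/5 → advance -1; mR−mL=-1/3 → turn -1·90°

0 120/173 24/41 -4536/7093 -6996/7093 6 -8 E
1 2/3 6/5 -14/15 -19/15 5 -8 S
2 120/89 24/13 -1848/1157 -2628/1157 5 -7 W
3 60/41 12/17 -756/697 -1266/697 6 -7 N
4 120/173 24/41 -4536/7093 -6996/7093 6 -8 E
5 2/3 6/5 -14/15 -19/15 5 -8 S
final 5 -7 W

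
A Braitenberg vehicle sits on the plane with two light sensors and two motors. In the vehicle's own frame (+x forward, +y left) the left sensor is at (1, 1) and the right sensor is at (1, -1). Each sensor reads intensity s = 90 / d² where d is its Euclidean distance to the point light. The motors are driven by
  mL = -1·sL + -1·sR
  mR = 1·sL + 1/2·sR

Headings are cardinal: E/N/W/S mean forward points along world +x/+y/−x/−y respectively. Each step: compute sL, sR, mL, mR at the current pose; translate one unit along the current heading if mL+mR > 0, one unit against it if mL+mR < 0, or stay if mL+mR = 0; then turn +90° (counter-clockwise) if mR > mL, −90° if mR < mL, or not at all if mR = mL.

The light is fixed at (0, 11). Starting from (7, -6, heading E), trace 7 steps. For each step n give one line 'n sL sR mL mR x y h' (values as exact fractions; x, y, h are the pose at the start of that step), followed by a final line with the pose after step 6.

0 9/32 45/194 -1593/3104 1233/3104 7 -6 E
1 90/281 18/61 -10548/17141 8019/17141 6 -6 N
2 45/193 45/157 -15750/30301 22815/60602 6 -7 W
3 18/85 90/397 -14796/33745 10971/33745 7 -7 S
4 9/32 45/194 -1593/3104 1233/3104 7 -6 E
5 90/281 18/61 -10548/17141 8019/17141 6 -6 N
6 45/193 45/157 -15750/30301 22815/60602 6 -7 W
final 7 -7 S

n=0: pose=(7,-6,E); sL=9/32, sR=45/194; mL=-1593/3104, mR=1233/3104; mL+mR=-45/388 → advance -1; mR−mL=1413/1552 → turn +1·90°
n=1: pose=(6,-6,N); sL=90/281, sR=18/61; mL=-10548/17141, mR=8019/17141; mL+mR=-9/61 → advance -1; mR−mL=18567/17141 → turn +1·90°
n=2: pose=(6,-7,W); sL=45/193, sR=45/157; mL=-15750/30301, mR=22815/60602; mL+mR=-45/314 → advance -1; mR−mL=54315/60602 → turn +1·90°
n=3: pose=(7,-7,S); sL=18/85, sR=90/397; mL=-14796/33745, mR=10971/33745; mL+mR=-45/397 → advance -1; mR−mL=25767/33745 → turn +1·90°
n=4: pose=(7,-6,E); sL=9/32, sR=45/194; mL=-1593/3104, mR=1233/3104; mL+mR=-45/388 → advance -1; mR−mL=1413/1552 → turn +1·90°
n=5: pose=(6,-6,N); sL=90/281, sR=18/61; mL=-10548/17141, mR=8019/17141; mL+mR=-9/61 → advance -1; mR−mL=18567/17141 → turn +1·90°
n=6: pose=(6,-7,W); sL=45/193, sR=45/157; mL=-15750/30301, mR=22815/60602; mL+mR=-45/314 → advance -1; mR−mL=54315/60602 → turn +1·90°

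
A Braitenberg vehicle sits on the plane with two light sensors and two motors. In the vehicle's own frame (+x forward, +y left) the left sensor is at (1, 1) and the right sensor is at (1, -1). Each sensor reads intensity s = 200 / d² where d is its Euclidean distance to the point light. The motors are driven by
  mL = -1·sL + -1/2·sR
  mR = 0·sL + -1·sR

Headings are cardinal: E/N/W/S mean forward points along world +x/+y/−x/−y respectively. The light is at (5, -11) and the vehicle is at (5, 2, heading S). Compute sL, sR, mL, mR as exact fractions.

left sensor world pos  = (6, 1); dL² = 145
right sensor world pos = (4, 1); dR² = 145
sL = 200/145 = 40/29
sR = 200/145 = 40/29
mL = -1·sL + -1/2·sR = -60/29
mR = 0·sL + -1·sR = -40/29

40/29 40/29 -60/29 -40/29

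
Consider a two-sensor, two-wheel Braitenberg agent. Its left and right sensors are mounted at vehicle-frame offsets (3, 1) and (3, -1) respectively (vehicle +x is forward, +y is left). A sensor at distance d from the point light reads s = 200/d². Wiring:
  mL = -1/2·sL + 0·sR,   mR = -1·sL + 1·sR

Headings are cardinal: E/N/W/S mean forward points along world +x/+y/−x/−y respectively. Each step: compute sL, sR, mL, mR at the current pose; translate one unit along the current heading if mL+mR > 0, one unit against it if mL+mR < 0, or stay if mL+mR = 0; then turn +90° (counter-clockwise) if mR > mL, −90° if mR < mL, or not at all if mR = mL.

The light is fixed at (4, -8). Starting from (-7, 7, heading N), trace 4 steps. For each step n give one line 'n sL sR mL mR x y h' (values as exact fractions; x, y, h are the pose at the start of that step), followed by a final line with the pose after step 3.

0 50/117 25/53 -25/117 275/6201 -7 7 N
1 40/73 200/421 -20/73 -2240/30733 -7 6 W
2 100/101 100/121 -50/101 -2000/12221 -6 6 S
3 40/61 40/49 -20/61 480/2989 -6 7 E
final -7 7 N

n=0: pose=(-7,7,N); sL=50/117, sR=25/53; mL=-25/117, mR=275/6201; mL+mR=-350/2067 → advance -1; mR−mL=1600/6201 → turn +1·90°
n=1: pose=(-7,6,W); sL=40/73, sR=200/421; mL=-20/73, mR=-2240/30733; mL+mR=-10660/30733 → advance -1; mR−mL=6180/30733 → turn +1·90°
n=2: pose=(-6,6,S); sL=100/101, sR=100/121; mL=-50/101, mR=-2000/12221; mL+mR=-8050/12221 → advance -1; mR−mL=4050/12221 → turn +1·90°
n=3: pose=(-6,7,E); sL=40/61, sR=40/49; mL=-20/61, mR=480/2989; mL+mR=-500/2989 → advance -1; mR−mL=1460/2989 → turn +1·90°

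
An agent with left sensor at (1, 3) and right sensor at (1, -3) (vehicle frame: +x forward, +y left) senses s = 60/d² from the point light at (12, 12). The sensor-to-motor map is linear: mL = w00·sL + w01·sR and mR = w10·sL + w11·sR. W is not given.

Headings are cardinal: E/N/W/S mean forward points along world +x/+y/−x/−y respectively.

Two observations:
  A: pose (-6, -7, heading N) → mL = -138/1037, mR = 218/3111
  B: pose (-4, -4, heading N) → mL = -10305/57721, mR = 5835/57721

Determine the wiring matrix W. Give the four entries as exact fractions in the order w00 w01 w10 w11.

-1 -1/2 -1/2 1

obs A: pose=(-6,-7,N) → sL=4/51, sR=20/183, mL=-138/1037, mR=218/3111
obs B: pose=(-4,-4,N) → sL=30/293, sR=30/197, mL=-10305/57721, mR=5835/57721
sensor matrix S = [[4/51, 20/183], [30/293, 30/197]]; det S = 45120/59856677
solve [mL_A; mL_B] = S·[w00; w01] and [mR_A; mR_B] = S·[w10; w11]:
  w00 = -1, w01 = -1/2, w10 = -1/2, w11 = 1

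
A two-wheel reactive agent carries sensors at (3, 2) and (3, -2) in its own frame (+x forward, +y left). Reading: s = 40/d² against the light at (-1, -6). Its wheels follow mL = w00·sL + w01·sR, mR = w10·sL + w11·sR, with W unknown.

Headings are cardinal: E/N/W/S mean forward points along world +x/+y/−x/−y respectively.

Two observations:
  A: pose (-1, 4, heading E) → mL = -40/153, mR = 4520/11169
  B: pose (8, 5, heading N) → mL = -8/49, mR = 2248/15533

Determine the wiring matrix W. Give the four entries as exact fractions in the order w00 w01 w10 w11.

obs A: pose=(-1,4,E) → sL=40/153, sR=40/73, mL=-40/153, mR=4520/11169
obs B: pose=(8,5,N) → sL=8/49, sR=40/317, mL=-8/49, mR=2248/15533
sensor matrix S = [[40/153, 40/73], [8/49, 40/317]]; det S = -9797120/173488077
solve [mL_A; mL_B] = S·[w00; w01] and [mR_A; mR_B] = S·[w10; w11]:
  w00 = -1, w01 = 0, w10 = 1/2, w11 = 1/2

-1 0 1/2 1/2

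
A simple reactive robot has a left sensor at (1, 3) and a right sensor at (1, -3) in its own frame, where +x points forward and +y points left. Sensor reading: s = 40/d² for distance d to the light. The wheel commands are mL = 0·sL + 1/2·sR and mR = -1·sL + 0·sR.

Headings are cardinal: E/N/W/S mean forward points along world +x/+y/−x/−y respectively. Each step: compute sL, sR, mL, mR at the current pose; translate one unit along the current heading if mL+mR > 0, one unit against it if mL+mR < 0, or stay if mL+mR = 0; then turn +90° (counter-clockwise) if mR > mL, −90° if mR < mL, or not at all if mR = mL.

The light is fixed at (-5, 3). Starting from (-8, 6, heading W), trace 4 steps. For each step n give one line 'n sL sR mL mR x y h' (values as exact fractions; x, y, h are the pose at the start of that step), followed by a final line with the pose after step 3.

n=0: pose=(-8,6,W); sL=5/2, sR=10/13; mL=5/13, mR=-5/2; mL+mR=-55/26 → advance -1; mR−mL=-75/26 → turn -1·90°
n=1: pose=(-7,6,N); sL=40/41, sR=40/17; mL=20/17, mR=-40/41; mL+mR=140/697 → advance +1; mR−mL=-1500/697 → turn -1·90°
n=2: pose=(-7,7,E); sL=4/5, sR=20; mL=10, mR=-4/5; mL+mR=46/5 → advance +1; mR−mL=-54/5 → turn -1·90°
n=3: pose=(-6,7,S); sL=40/13, sR=8/5; mL=4/5, mR=-40/13; mL+mR=-148/65 → advance -1; mR−mL=-252/65 → turn -1·90°

0 5/2 10/13 5/13 -5/2 -8 6 W
1 40/41 40/17 20/17 -40/41 -7 6 N
2 4/5 20 10 -4/5 -7 7 E
3 40/13 8/5 4/5 -40/13 -6 7 S
final -6 8 W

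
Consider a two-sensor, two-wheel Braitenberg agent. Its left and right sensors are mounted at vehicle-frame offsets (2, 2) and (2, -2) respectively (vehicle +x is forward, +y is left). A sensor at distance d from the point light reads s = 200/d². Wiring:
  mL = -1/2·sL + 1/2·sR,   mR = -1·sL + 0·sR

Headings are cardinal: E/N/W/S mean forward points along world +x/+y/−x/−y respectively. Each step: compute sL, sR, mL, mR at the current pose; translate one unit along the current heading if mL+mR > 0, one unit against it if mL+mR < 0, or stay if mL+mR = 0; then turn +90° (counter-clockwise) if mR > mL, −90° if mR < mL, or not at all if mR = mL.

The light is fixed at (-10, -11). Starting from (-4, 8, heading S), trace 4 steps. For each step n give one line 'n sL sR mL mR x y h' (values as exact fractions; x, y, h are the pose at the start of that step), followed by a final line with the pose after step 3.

n=0: pose=(-4,8,S); sL=200/353, sR=40/61; mL=960/21533, mR=-200/353; mL+mR=-11240/21533 → advance -1; mR−mL=-13160/21533 → turn -1·90°
n=1: pose=(-4,9,W); sL=10/17, sR=2/5; mL=-8/85, mR=-10/17; mL+mR=-58/85 → advance -1; mR−mL=-42/85 → turn -1·90°
n=2: pose=(-3,9,N); sL=200/509, sR=40/113; mL=-1120/57517, mR=-200/509; mL+mR=-23720/57517 → advance -1; mR−mL=-21480/57517 → turn -1·90°
n=3: pose=(-3,8,E); sL=100/261, sR=20/37; mL=760/9657, mR=-100/261; mL+mR=-980/3219 → advance -1; mR−mL=-4460/9657 → turn -1·90°

0 200/353 40/61 960/21533 -200/353 -4 8 S
1 10/17 2/5 -8/85 -10/17 -4 9 W
2 200/509 40/113 -1120/57517 -200/509 -3 9 N
3 100/261 20/37 760/9657 -100/261 -3 8 E
final -4 8 S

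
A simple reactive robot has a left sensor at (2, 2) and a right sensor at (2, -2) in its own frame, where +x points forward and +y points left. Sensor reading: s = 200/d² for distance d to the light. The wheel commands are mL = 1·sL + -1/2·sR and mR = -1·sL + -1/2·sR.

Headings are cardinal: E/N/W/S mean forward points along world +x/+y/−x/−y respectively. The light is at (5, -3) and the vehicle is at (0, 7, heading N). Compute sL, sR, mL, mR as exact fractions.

left sensor world pos  = (-2, 9); dL² = 193
right sensor world pos = (2, 9); dR² = 153
sL = 200/193 = 200/193
sR = 200/153 = 200/153
mL = 1·sL + -1/2·sR = 11300/29529
mR = -1·sL + -1/2·sR = -49900/29529

200/193 200/153 11300/29529 -49900/29529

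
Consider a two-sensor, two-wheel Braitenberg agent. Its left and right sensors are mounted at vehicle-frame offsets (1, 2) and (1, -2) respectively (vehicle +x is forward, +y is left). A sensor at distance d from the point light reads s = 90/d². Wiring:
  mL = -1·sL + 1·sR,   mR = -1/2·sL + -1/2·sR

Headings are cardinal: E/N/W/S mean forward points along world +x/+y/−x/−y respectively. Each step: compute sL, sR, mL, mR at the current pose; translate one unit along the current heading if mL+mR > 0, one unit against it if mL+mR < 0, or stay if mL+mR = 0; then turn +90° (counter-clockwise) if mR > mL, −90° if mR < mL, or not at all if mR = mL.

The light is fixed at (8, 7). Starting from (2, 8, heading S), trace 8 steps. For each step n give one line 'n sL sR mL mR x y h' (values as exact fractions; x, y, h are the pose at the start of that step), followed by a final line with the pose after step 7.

n=0: pose=(2,8,S); sL=45/8, sR=45/32; mL=-135/32, mR=-225/64; mL+mR=-495/64 → advance -1; mR−mL=45/64 → turn +1·90°
n=1: pose=(2,9,E); sL=90/41, sR=18/5; mL=288/205, mR=-594/205; mL+mR=-306/205 → advance -1; mR−mL=-882/205 → turn -1·90°
n=2: pose=(1,9,S); sL=45/13, sR=45/41; mL=-1260/533, mR=-1215/533; mL+mR=-2475/533 → advance -1; mR−mL=45/533 → turn +1·90°
n=3: pose=(1,10,E); sL=90/61, sR=90/37; mL=2160/2257, mR=-4410/2257; mL+mR=-2250/2257 → advance -1; mR−mL=-6570/2257 → turn -1·90°
n=4: pose=(0,10,S); sL=9/4, sR=45/52; mL=-18/13, mR=-81/52; mL+mR=-153/52 → advance -1; mR−mL=-9/52 → turn -1·90°
n=5: pose=(0,11,W); sL=18/17, sR=10/13; mL=-64/221, mR=-202/221; mL+mR=-266/221 → advance -1; mR−mL=-138/221 → turn -1·90°
n=6: pose=(1,11,N); sL=45/53, sR=9/5; mL=252/265, mR=-351/265; mL+mR=-99/265 → advance -1; mR−mL=-603/265 → turn -1·90°
n=7: pose=(1,10,E); sL=90/61, sR=90/37; mL=2160/2257, mR=-4410/2257; mL+mR=-2250/2257 → advance -1; mR−mL=-6570/2257 → turn -1·90°

0 45/8 45/32 -135/32 -225/64 2 8 S
1 90/41 18/5 288/205 -594/205 2 9 E
2 45/13 45/41 -1260/533 -1215/533 1 9 S
3 90/61 90/37 2160/2257 -4410/2257 1 10 E
4 9/4 45/52 -18/13 -81/52 0 10 S
5 18/17 10/13 -64/221 -202/221 0 11 W
6 45/53 9/5 252/265 -351/265 1 11 N
7 90/61 90/37 2160/2257 -4410/2257 1 10 E
final 0 10 S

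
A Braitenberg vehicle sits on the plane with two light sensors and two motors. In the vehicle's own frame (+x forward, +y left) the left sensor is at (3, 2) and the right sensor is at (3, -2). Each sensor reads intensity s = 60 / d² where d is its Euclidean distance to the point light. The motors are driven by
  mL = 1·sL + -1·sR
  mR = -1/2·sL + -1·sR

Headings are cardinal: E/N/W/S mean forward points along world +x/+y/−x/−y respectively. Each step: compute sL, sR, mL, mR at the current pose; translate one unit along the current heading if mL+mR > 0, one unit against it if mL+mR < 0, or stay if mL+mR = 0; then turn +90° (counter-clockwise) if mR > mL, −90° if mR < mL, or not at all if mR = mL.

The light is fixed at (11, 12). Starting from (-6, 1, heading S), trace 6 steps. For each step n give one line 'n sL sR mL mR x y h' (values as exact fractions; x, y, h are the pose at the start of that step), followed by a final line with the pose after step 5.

0 60/421 60/557 8160/234497 -41970/234497 -6 1 S
1 15/136 15/116 -75/3944 -1455/7888 -6 2 W
2 60/373 12/49 -1536/18277 -5946/18277 -5 2 N
3 6/25 30/169 264/4225 -1257/4225 -5 1 E
4 60/421 60/557 8160/234497 -41970/234497 -6 1 S
5 15/136 15/116 -75/3944 -1455/7888 -6 2 W
final -5 2 N

n=0: pose=(-6,1,S); sL=60/421, sR=60/557; mL=8160/234497, mR=-41970/234497; mL+mR=-33810/234497 → advance -1; mR−mL=-90/421 → turn -1·90°
n=1: pose=(-6,2,W); sL=15/136, sR=15/116; mL=-75/3944, mR=-1455/7888; mL+mR=-1605/7888 → advance -1; mR−mL=-45/272 → turn -1·90°
n=2: pose=(-5,2,N); sL=60/373, sR=12/49; mL=-1536/18277, mR=-5946/18277; mL+mR=-7482/18277 → advance -1; mR−mL=-90/373 → turn -1·90°
n=3: pose=(-5,1,E); sL=6/25, sR=30/169; mL=264/4225, mR=-1257/4225; mL+mR=-993/4225 → advance -1; mR−mL=-9/25 → turn -1·90°
n=4: pose=(-6,1,S); sL=60/421, sR=60/557; mL=8160/234497, mR=-41970/234497; mL+mR=-33810/234497 → advance -1; mR−mL=-90/421 → turn -1·90°
n=5: pose=(-6,2,W); sL=15/136, sR=15/116; mL=-75/3944, mR=-1455/7888; mL+mR=-1605/7888 → advance -1; mR−mL=-45/272 → turn -1·90°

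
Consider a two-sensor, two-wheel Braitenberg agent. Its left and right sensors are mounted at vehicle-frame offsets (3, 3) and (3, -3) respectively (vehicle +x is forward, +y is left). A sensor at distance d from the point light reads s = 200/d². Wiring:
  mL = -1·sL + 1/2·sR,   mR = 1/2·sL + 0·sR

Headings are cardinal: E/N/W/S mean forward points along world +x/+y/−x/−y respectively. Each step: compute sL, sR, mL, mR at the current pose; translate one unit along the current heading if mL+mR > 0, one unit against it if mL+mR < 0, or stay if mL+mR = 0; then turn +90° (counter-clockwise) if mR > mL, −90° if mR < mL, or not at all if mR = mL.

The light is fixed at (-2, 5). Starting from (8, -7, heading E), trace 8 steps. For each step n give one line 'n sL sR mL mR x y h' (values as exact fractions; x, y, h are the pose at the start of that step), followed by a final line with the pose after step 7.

0 4/5 100/197 -538/985 2/5 8 -7 E
1 200/117 8/9 -148/117 100/117 7 -7 N
2 50/73 25/17 125/2482 25/73 7 -8 W
3 200/377 200/281 -18500/105937 100/377 6 -8 S
4 100/121 20/41 -2890/4961 50/121 6 -9 E
5 200/137 200/221 -30500/30277 100/137 5 -9 N
6 10/17 5/4 5/136 5/17 5 -10 W
7 40/81 200/333 -580/2997 20/81 4 -10 S
final 4 -11 E

n=0: pose=(8,-7,E); sL=4/5, sR=100/197; mL=-538/985, mR=2/5; mL+mR=-144/985 → advance -1; mR−mL=932/985 → turn +1·90°
n=1: pose=(7,-7,N); sL=200/117, sR=8/9; mL=-148/117, mR=100/117; mL+mR=-16/39 → advance -1; mR−mL=248/117 → turn +1·90°
n=2: pose=(7,-8,W); sL=50/73, sR=25/17; mL=125/2482, mR=25/73; mL+mR=975/2482 → advance +1; mR−mL=725/2482 → turn +1·90°
n=3: pose=(6,-8,S); sL=200/377, sR=200/281; mL=-18500/105937, mR=100/377; mL+mR=9600/105937 → advance +1; mR−mL=46600/105937 → turn +1·90°
n=4: pose=(6,-9,E); sL=100/121, sR=20/41; mL=-2890/4961, mR=50/121; mL+mR=-840/4961 → advance -1; mR−mL=4940/4961 → turn +1·90°
n=5: pose=(5,-9,N); sL=200/137, sR=200/221; mL=-30500/30277, mR=100/137; mL+mR=-8400/30277 → advance -1; mR−mL=52600/30277 → turn +1·90°
n=6: pose=(5,-10,W); sL=10/17, sR=5/4; mL=5/136, mR=5/17; mL+mR=45/136 → advance +1; mR−mL=35/136 → turn +1·90°
n=7: pose=(4,-10,S); sL=40/81, sR=200/333; mL=-580/2997, mR=20/81; mL+mR=160/2997 → advance +1; mR−mL=440/999 → turn +1·90°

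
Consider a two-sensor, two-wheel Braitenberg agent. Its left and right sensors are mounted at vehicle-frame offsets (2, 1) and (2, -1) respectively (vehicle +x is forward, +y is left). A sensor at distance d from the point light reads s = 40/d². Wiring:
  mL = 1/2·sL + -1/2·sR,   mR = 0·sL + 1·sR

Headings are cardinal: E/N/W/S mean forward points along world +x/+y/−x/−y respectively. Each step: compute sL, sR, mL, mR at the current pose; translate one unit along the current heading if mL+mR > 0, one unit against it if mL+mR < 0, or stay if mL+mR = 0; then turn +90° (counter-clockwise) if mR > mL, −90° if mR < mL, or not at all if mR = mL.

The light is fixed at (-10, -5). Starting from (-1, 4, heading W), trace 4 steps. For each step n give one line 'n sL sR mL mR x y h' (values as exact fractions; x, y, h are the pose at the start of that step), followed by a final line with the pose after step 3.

n=0: pose=(-1,4,W); sL=40/113, sR=40/149; mL=720/16837, mR=40/149; mL+mR=5240/16837 → advance +1; mR−mL=3800/16837 → turn +1·90°
n=1: pose=(-2,4,S); sL=4/13, sR=20/49; mL=-32/637, mR=20/49; mL+mR=228/637 → advance +1; mR−mL=292/637 → turn +1·90°
n=2: pose=(-2,3,E); sL=40/181, sR=40/149; mL=-640/26969, mR=40/149; mL+mR=6600/26969 → advance +1; mR−mL=7880/26969 → turn +1·90°
n=3: pose=(-1,3,N); sL=10/41, sR=1/5; mL=9/410, mR=1/5; mL+mR=91/410 → advance +1; mR−mL=73/410 → turn +1·90°

0 40/113 40/149 720/16837 40/149 -1 4 W
1 4/13 20/49 -32/637 20/49 -2 4 S
2 40/181 40/149 -640/26969 40/149 -2 3 E
3 10/41 1/5 9/410 1/5 -1 3 N
final -1 4 W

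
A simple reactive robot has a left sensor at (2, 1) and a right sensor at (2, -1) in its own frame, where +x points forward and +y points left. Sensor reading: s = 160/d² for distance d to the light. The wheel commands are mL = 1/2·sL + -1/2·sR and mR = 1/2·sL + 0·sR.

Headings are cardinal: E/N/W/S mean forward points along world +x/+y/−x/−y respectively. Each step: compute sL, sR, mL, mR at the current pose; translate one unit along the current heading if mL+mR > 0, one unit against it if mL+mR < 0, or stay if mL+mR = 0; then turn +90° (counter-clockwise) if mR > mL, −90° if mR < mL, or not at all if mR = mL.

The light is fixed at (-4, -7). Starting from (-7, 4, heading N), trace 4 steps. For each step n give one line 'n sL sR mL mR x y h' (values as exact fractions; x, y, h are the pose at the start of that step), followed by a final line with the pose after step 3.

n=0: pose=(-7,4,N); sL=32/37, sR=160/173; mL=-192/6401, mR=16/37; mL+mR=2576/6401 → advance +1; mR−mL=80/173 → turn +1·90°
n=1: pose=(-7,5,W); sL=80/73, sR=80/97; mL=960/7081, mR=40/73; mL+mR=4840/7081 → advance +1; mR−mL=40/97 → turn +1·90°
n=2: pose=(-8,5,S); sL=160/109, sR=32/25; mL=256/2725, mR=80/109; mL+mR=2256/2725 → advance +1; mR−mL=16/25 → turn +1·90°
n=3: pose=(-8,4,E); sL=40/37, sR=20/13; mL=-110/481, mR=20/37; mL+mR=150/481 → advance +1; mR−mL=10/13 → turn +1·90°

0 32/37 160/173 -192/6401 16/37 -7 4 N
1 80/73 80/97 960/7081 40/73 -7 5 W
2 160/109 32/25 256/2725 80/109 -8 5 S
3 40/37 20/13 -110/481 20/37 -8 4 E
final -7 4 N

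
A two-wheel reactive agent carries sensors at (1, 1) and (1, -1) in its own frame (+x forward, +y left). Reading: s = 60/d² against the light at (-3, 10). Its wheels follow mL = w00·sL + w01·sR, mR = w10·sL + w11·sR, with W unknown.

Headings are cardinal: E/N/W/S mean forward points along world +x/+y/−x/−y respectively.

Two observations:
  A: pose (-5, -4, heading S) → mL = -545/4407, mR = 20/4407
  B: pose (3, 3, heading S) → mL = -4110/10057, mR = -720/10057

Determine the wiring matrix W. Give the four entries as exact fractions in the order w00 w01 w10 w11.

obs A: pose=(-5,-4,S) → sL=30/113, sR=10/39, mL=-545/4407, mR=20/4407
obs B: pose=(3,3,S) → sL=60/113, sR=60/89, mL=-4110/10057, mR=-720/10057
sensor matrix S = [[30/113, 10/39], [60/113, 60/89]]; det S = 5600/130741
solve [mL_A; mL_B] = S·[w00; w01] and [mR_A; mR_B] = S·[w10; w11]:
  w00 = 1/2, w01 = -1, w10 = 1/2, w11 = -1/2

1/2 -1 1/2 -1/2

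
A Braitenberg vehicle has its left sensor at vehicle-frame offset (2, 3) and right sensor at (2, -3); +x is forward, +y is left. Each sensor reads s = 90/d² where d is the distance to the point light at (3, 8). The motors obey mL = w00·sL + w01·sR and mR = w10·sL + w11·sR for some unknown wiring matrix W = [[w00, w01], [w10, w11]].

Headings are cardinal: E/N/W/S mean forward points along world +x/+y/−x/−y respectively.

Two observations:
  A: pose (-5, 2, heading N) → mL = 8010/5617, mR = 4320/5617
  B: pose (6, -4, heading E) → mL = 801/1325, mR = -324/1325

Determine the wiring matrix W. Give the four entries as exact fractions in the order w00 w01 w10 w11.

obs A: pose=(-5,2,N) → sL=90/137, sR=90/41, mL=8010/5617, mR=4320/5617
obs B: pose=(6,-4,E) → sL=45/53, sR=9/25, mL=801/1325, mR=-324/1325
sensor matrix S = [[90/137, 90/41], [45/53, 9/25]]; det S = -2422224/1488505
solve [mL_A; mL_B] = S·[w00; w01] and [mR_A; mR_B] = S·[w10; w11]:
  w00 = 1/2, w01 = 1/2, w10 = -1/2, w11 = 1/2

1/2 1/2 -1/2 1/2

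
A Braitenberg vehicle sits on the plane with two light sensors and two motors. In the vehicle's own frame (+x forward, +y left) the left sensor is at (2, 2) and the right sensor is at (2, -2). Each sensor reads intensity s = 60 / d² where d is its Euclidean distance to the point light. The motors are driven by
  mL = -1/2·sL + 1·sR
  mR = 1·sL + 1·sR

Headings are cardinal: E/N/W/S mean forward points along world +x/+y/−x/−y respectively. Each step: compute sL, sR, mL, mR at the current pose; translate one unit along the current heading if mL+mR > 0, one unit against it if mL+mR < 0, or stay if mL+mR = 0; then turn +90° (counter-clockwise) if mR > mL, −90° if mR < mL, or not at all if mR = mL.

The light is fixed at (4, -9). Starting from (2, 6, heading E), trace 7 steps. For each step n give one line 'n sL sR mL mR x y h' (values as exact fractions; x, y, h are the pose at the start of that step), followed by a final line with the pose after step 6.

0 60/289 60/169 12270/48841 27480/48841 2 6 E
1 30/149 6/29 459/4321 1764/4321 3 6 N
2 12/41 20/111 154/4551 2152/4551 3 7 W
3 15/49 15/53 675/5194 1530/2597 2 7 S
4 60/289 60/169 12270/48841 27480/48841 2 6 E
5 30/149 6/29 459/4321 1764/4321 3 6 N
6 12/41 20/111 154/4551 2152/4551 3 7 W
final 2 7 S

n=0: pose=(2,6,E); sL=60/289, sR=60/169; mL=12270/48841, mR=27480/48841; mL+mR=39750/48841 → advance +1; mR−mL=90/289 → turn +1·90°
n=1: pose=(3,6,N); sL=30/149, sR=6/29; mL=459/4321, mR=1764/4321; mL+mR=2223/4321 → advance +1; mR−mL=45/149 → turn +1·90°
n=2: pose=(3,7,W); sL=12/41, sR=20/111; mL=154/4551, mR=2152/4551; mL+mR=2306/4551 → advance +1; mR−mL=18/41 → turn +1·90°
n=3: pose=(2,7,S); sL=15/49, sR=15/53; mL=675/5194, mR=1530/2597; mL+mR=3735/5194 → advance +1; mR−mL=45/98 → turn +1·90°
n=4: pose=(2,6,E); sL=60/289, sR=60/169; mL=12270/48841, mR=27480/48841; mL+mR=39750/48841 → advance +1; mR−mL=90/289 → turn +1·90°
n=5: pose=(3,6,N); sL=30/149, sR=6/29; mL=459/4321, mR=1764/4321; mL+mR=2223/4321 → advance +1; mR−mL=45/149 → turn +1·90°
n=6: pose=(3,7,W); sL=12/41, sR=20/111; mL=154/4551, mR=2152/4551; mL+mR=2306/4551 → advance +1; mR−mL=18/41 → turn +1·90°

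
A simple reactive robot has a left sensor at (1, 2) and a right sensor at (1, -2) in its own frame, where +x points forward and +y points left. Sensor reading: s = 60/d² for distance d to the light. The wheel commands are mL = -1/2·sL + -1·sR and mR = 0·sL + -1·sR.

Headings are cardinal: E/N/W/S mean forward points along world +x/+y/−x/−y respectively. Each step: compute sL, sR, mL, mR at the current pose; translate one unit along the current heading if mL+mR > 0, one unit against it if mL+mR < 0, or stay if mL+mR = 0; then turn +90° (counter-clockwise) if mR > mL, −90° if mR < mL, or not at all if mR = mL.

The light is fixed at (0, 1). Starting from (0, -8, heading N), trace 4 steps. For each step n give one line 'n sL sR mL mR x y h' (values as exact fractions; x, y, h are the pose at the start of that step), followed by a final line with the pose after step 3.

0 15/17 15/17 -45/34 -15/17 0 -8 N
1 12/29 12/13 -426/377 -12/13 0 -9 W
2 6/13 30/61 -573/793 -30/61 1 -9 S
3 60/53 12/25 -1386/1325 -12/25 1 -8 E
final 0 -8 N

n=0: pose=(0,-8,N); sL=15/17, sR=15/17; mL=-45/34, mR=-15/17; mL+mR=-75/34 → advance -1; mR−mL=15/34 → turn +1·90°
n=1: pose=(0,-9,W); sL=12/29, sR=12/13; mL=-426/377, mR=-12/13; mL+mR=-774/377 → advance -1; mR−mL=6/29 → turn +1·90°
n=2: pose=(1,-9,S); sL=6/13, sR=30/61; mL=-573/793, mR=-30/61; mL+mR=-963/793 → advance -1; mR−mL=3/13 → turn +1·90°
n=3: pose=(1,-8,E); sL=60/53, sR=12/25; mL=-1386/1325, mR=-12/25; mL+mR=-2022/1325 → advance -1; mR−mL=30/53 → turn +1·90°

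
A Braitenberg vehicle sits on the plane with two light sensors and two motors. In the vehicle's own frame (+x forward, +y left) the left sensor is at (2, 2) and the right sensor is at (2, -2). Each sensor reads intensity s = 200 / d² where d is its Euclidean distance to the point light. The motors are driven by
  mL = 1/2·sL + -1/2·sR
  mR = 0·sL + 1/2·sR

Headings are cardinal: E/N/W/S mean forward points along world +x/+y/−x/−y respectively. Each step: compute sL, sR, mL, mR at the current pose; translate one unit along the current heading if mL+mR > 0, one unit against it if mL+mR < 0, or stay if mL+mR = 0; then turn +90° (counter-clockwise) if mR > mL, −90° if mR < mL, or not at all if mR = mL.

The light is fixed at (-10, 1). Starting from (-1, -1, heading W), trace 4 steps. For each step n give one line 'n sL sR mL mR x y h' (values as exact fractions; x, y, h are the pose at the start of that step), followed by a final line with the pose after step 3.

0 40/13 200/49 -320/637 100/49 -1 -1 W
1 50/29 50/13 -400/377 25/13 -2 -1 S
2 200/101 8/5 96/505 4/5 -2 -2 E
3 4 100/61 72/61 50/61 -1 -2 N
final -1 -1 E

n=0: pose=(-1,-1,W); sL=40/13, sR=200/49; mL=-320/637, mR=100/49; mL+mR=20/13 → advance +1; mR−mL=1620/637 → turn +1·90°
n=1: pose=(-2,-1,S); sL=50/29, sR=50/13; mL=-400/377, mR=25/13; mL+mR=25/29 → advance +1; mR−mL=1125/377 → turn +1·90°
n=2: pose=(-2,-2,E); sL=200/101, sR=8/5; mL=96/505, mR=4/5; mL+mR=100/101 → advance +1; mR−mL=308/505 → turn +1·90°
n=3: pose=(-1,-2,N); sL=4, sR=100/61; mL=72/61, mR=50/61; mL+mR=2 → advance +1; mR−mL=-22/61 → turn -1·90°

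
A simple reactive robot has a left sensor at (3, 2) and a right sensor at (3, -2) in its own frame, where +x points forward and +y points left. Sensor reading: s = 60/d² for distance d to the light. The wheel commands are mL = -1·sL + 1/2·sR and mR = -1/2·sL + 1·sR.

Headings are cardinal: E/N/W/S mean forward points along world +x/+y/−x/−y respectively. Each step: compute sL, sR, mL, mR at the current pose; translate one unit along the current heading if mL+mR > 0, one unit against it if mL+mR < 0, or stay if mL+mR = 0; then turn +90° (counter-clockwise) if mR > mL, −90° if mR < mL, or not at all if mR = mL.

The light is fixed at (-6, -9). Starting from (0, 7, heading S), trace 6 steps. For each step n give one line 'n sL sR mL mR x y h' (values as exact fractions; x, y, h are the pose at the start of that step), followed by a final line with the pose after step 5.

n=0: pose=(0,7,S); sL=60/233, sR=12/37; mL=-822/8621, mR=1686/8621; mL+mR=864/8621 → advance +1; mR−mL=2508/8621 → turn +1·90°
n=1: pose=(0,6,E); sL=6/37, sR=6/25; mL=-39/925, mR=147/925; mL+mR=108/925 → advance +1; mR−mL=186/925 → turn +1·90°
n=2: pose=(1,6,N); sL=60/349, sR=4/27; mL=-922/9423, mR=586/9423; mL+mR=-112/3141 → advance -1; mR−mL=1508/9423 → turn +1·90°
n=3: pose=(1,5,W); sL=3/8, sR=15/68; mL=-9/34, mR=9/272; mL+mR=-63/272 → advance -1; mR−mL=81/272 → turn +1·90°
n=4: pose=(2,5,S); sL=60/221, sR=60/157; mL=-2790/34697, mR=8550/34697; mL+mR=5760/34697 → advance +1; mR−mL=11340/34697 → turn +1·90°
n=5: pose=(2,4,E); sL=30/173, sR=30/121; mL=-1035/20933, mR=3375/20933; mL+mR=2340/20933 → advance +1; mR−mL=4410/20933 → turn +1·90°

0 60/233 12/37 -822/8621 1686/8621 0 7 S
1 6/37 6/25 -39/925 147/925 0 6 E
2 60/349 4/27 -922/9423 586/9423 1 6 N
3 3/8 15/68 -9/34 9/272 1 5 W
4 60/221 60/157 -2790/34697 8550/34697 2 5 S
5 30/173 30/121 -1035/20933 3375/20933 2 4 E
final 3 4 N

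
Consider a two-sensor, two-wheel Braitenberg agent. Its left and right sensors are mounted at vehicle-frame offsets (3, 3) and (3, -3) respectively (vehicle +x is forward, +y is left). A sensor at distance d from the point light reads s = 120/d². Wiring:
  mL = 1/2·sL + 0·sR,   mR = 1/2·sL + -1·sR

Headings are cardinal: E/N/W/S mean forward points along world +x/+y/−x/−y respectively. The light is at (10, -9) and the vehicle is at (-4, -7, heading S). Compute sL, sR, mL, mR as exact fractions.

left sensor world pos  = (-1, -10); dL² = 122
right sensor world pos = (-7, -10); dR² = 290
sL = 120/122 = 60/61
sR = 120/290 = 12/29
mL = 1/2·sL + 0·sR = 30/61
mR = 1/2·sL + -1·sR = 138/1769

60/61 12/29 30/61 138/1769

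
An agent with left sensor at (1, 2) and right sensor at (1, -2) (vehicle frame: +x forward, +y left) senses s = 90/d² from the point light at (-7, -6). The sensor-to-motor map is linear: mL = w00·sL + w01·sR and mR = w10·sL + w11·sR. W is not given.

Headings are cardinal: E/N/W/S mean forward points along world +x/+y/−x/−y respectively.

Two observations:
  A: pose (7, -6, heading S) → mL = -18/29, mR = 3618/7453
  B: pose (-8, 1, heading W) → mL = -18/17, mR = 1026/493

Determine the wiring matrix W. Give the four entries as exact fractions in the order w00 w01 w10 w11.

0 -1 1/2 1/2

obs A: pose=(7,-6,S) → sL=90/257, sR=18/29, mL=-18/29, mR=3618/7453
obs B: pose=(-8,1,W) → sL=90/29, sR=18/17, mL=-18/17, mR=1026/493
sensor matrix S = [[90/257, 18/29], [90/29, 18/17]]; det S = -5715360/3674329
solve [mL_A; mL_B] = S·[w00; w01] and [mR_A; mR_B] = S·[w10; w11]:
  w00 = 0, w01 = -1, w10 = 1/2, w11 = 1/2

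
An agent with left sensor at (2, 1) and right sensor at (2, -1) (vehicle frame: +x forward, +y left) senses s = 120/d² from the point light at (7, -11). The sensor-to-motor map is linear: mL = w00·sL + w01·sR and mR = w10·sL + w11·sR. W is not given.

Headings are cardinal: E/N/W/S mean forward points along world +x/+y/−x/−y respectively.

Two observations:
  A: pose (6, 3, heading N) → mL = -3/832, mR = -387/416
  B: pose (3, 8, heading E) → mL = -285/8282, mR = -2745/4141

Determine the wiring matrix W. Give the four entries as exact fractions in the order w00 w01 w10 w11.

1/2 -1/2 -1 -1

obs A: pose=(6,3,N) → sL=6/13, sR=15/32, mL=-3/832, mR=-387/416
obs B: pose=(3,8,E) → sL=30/101, sR=15/41, mL=-285/8282, mR=-2745/4141
sensor matrix S = [[6/13, 15/32], [30/101, 15/41]]; det S = 25515/861328
solve [mL_A; mL_B] = S·[w00; w01] and [mR_A; mR_B] = S·[w10; w11]:
  w00 = 1/2, w01 = -1/2, w10 = -1, w11 = -1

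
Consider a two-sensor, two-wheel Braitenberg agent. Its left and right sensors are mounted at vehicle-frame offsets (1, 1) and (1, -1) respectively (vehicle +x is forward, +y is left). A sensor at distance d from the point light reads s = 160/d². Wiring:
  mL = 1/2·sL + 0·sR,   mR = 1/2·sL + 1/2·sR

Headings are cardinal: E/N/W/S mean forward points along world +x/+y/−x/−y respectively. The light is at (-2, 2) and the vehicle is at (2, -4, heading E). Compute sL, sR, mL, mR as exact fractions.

left sensor world pos  = (3, -3); dL² = 50
right sensor world pos = (3, -5); dR² = 74
sL = 160/50 = 16/5
sR = 160/74 = 80/37
mL = 1/2·sL + 0·sR = 8/5
mR = 1/2·sL + 1/2·sR = 496/185

16/5 80/37 8/5 496/185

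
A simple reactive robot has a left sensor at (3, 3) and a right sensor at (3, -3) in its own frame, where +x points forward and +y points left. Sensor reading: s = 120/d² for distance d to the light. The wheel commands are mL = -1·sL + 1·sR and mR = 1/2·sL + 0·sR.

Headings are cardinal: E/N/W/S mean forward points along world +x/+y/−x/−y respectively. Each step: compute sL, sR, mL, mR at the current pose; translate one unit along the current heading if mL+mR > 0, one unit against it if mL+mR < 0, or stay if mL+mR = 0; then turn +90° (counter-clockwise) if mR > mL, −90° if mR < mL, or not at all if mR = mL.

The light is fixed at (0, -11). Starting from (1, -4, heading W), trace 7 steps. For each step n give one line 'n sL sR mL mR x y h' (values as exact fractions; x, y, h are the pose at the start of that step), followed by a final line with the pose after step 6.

n=0: pose=(1,-4,W); sL=6, sR=15/13; mL=-63/13, mR=3; mL+mR=-24/13 → advance -1; mR−mL=102/13 → turn +1·90°
n=1: pose=(2,-4,S); sL=120/41, sR=120/17; mL=2880/697, mR=60/41; mL+mR=3900/697 → advance +1; mR−mL=-1860/697 → turn -1·90°
n=2: pose=(2,-5,W); sL=12, sR=60/41; mL=-432/41, mR=6; mL+mR=-186/41 → advance -1; mR−mL=678/41 → turn +1·90°
n=3: pose=(3,-5,S); sL=8/3, sR=40/3; mL=32/3, mR=4/3; mL+mR=12 → advance +1; mR−mL=-28/3 → turn -1·90°
n=4: pose=(3,-6,W); sL=30, sR=15/8; mL=-225/8, mR=15; mL+mR=-105/8 → advance -1; mR−mL=345/8 → turn +1·90°
n=5: pose=(4,-6,S); sL=120/53, sR=24; mL=1152/53, mR=60/53; mL+mR=1212/53 → advance +1; mR−mL=-1092/53 → turn -1·90°
n=6: pose=(4,-7,W); sL=60, sR=12/5; mL=-288/5, mR=30; mL+mR=-138/5 → advance -1; mR−mL=438/5 → turn +1·90°

0 6 15/13 -63/13 3 1 -4 W
1 120/41 120/17 2880/697 60/41 2 -4 S
2 12 60/41 -432/41 6 2 -5 W
3 8/3 40/3 32/3 4/3 3 -5 S
4 30 15/8 -225/8 15 3 -6 W
5 120/53 24 1152/53 60/53 4 -6 S
6 60 12/5 -288/5 30 4 -7 W
final 5 -7 S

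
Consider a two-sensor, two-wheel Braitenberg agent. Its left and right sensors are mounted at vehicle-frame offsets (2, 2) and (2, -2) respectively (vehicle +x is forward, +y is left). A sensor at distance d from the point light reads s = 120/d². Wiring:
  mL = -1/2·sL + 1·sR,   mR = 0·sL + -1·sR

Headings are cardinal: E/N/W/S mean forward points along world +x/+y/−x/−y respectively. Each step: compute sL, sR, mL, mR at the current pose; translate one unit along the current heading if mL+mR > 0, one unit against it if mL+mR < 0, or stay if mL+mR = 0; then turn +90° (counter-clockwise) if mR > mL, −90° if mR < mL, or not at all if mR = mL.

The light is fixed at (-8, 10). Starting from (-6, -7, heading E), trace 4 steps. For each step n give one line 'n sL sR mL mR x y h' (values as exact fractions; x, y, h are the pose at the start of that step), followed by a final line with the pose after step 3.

0 120/241 120/377 6300/90857 -120/377 -6 -7 E
1 12/37 60/181 1134/6697 -60/181 -7 -7 S
2 24/65 120/197 5436/12805 -120/197 -7 -6 W
3 30/49 30/53 675/2597 -30/53 -6 -6 N
final -6 -7 E

n=0: pose=(-6,-7,E); sL=120/241, sR=120/377; mL=6300/90857, mR=-120/377; mL+mR=-60/241 → advance -1; mR−mL=-35220/90857 → turn -1·90°
n=1: pose=(-7,-7,S); sL=12/37, sR=60/181; mL=1134/6697, mR=-60/181; mL+mR=-6/37 → advance -1; mR−mL=-3354/6697 → turn -1·90°
n=2: pose=(-7,-6,W); sL=24/65, sR=120/197; mL=5436/12805, mR=-120/197; mL+mR=-12/65 → advance -1; mR−mL=-13236/12805 → turn -1·90°
n=3: pose=(-6,-6,N); sL=30/49, sR=30/53; mL=675/2597, mR=-30/53; mL+mR=-15/49 → advance -1; mR−mL=-2145/2597 → turn -1·90°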